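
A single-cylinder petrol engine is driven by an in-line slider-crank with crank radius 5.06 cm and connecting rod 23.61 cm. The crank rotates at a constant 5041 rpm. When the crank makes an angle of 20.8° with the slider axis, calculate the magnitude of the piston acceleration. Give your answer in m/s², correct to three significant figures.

15500

ω = 2π·5041/60 = 527.9 rad/s
x(θ) = r cosθ + √(L² − r² sin²θ); with ω constant, a = ω²·d²x/dθ².
d²x/dθ² = −r cosθ − r²(cos2θ)/√u − r⁴ sin²2θ/(4u^{3/2}),  u = L² − r² sin²θ = 0.0554203 m².
Substituting r = 0.0506 m, L = 0.2361 m, θ = 20.8°: d²x/dθ² = -0.055491 m.
a = ω²·d²x/dθ² = (527.9)²·(-0.055491) = -15464 m/s²;  |a| = 15464 m/s².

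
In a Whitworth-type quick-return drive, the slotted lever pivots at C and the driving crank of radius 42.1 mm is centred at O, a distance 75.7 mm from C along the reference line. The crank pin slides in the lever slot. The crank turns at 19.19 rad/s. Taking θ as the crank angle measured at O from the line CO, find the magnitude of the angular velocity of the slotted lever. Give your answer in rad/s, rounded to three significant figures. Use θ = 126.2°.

ω = 19.19 rad/s
Crank pin A relative to C: A = (d + r cosθ, r sinθ); lever angle φ = atan2(r sinθ, d + r cosθ).
Differentiating tanφ: φ̇ = rω(d cosθ + r)/(d² + r² + 2dr cosθ).
d² + r² + 2dr cosθ = |CA|² = 0.00373841 m²;  d cosθ + r = -0.0026088 m.
|ω_lever| = |0.0421·19.19·-0.0026088| / 0.00373841 = 0.56379 rad/s.

0.564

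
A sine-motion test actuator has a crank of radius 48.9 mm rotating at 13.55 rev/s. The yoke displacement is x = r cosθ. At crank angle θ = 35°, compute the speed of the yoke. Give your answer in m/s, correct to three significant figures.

ω = 85.14 rad/s (from 13.55 rev/s).
x = r cosθ ⇒ ẋ = −rω sinθ.
|v| = rω|sinθ| = 0.0489·85.14·|sin 35°| = 2.3879 m/s.

2.39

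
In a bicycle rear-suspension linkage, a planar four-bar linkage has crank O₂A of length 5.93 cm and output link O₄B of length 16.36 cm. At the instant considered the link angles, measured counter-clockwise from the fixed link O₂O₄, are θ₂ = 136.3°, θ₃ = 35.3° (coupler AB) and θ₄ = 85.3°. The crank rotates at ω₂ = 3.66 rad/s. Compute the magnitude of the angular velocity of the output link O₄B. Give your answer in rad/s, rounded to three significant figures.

1.70

ω₂ = 3.66 rad/s
Differentiating the loop-closure r₂e^{iθ₂}+r₃e^{iθ₃}=r₁+r₄e^{iθ₄} gives r₂ω₂e^{iθ₂}+r₃ω₃e^{iθ₃}=r₄ω₄e^{iθ₄}.
Eliminating the other unknown: ω₄ = r₂ω₂ sin(θ₂−θ₃) / [r₄ sin(θ₄−θ₃)].
Numerator sine = +0.98163; denominator sine = +0.76604.
Result = 0.0593·3.66·(+0.98163) / (0.1636·(+0.76604)) = +1.7 rad/s; magnitude 1.7 rad/s.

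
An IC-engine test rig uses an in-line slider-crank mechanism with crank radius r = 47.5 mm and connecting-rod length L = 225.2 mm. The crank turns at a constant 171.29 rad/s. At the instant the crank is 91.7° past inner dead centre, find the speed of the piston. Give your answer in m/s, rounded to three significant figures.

8.08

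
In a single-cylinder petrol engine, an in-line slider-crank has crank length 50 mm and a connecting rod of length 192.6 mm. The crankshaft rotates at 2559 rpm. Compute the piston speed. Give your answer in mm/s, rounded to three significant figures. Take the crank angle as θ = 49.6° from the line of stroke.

12000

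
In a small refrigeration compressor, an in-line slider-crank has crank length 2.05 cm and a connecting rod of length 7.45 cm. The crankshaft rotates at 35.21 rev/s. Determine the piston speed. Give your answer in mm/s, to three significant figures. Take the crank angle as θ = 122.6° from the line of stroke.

ω = 2π·35.2 = 221.2 rad/s
For an in-line slider-crank, x = r cosθ + √(L² − r² sin²θ), so v = −rω sinθ·[1 + r cosθ/√(L² − r² sin²θ)].
With r = 0.0205 m, L = 0.0745 m, θ = 122.6°: √(L² − r² sin²θ) = 0.072471 m.
v = −0.0205·221.2·0.84245·[1 + 0.0205·-0.53877/0.072471] = -3.2384 m/s.
|v| = 3.2384 m/s = 3238.4 mm/s.

3240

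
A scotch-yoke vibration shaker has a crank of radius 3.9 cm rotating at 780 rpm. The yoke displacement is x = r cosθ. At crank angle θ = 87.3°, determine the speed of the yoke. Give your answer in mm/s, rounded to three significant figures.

ω = 81.68 rad/s (from 780 rpm).
x = r cosθ ⇒ ẋ = −rω sinθ.
|v| = rω|sinθ| = 0.039·81.68·|sin 87.3°| = 3.182 m/s = 3182 mm/s.

3180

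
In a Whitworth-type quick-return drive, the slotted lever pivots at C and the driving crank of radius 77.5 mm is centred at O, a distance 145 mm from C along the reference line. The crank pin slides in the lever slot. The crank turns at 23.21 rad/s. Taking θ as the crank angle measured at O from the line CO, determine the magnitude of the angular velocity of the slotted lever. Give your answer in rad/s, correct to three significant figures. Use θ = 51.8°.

7.35

ω = 23.21 rad/s
Crank pin A relative to C: A = (d + r cosθ, r sinθ); lever angle φ = atan2(r sinθ, d + r cosθ).
Differentiating tanφ: φ̇ = rω(d cosθ + r)/(d² + r² + 2dr cosθ).
d² + r² + 2dr cosθ = |CA|² = 0.04093 m²;  d cosθ + r = +0.16717 m.
|ω_lever| = |0.0775·23.21·+0.16717| / 0.04093 = 7.3467 rad/s.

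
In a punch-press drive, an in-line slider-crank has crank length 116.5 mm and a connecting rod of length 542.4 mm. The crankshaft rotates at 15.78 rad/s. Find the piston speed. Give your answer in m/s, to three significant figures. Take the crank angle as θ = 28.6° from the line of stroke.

1.05

ω = 15.78 rad/s
For an in-line slider-crank, x = r cosθ + √(L² − r² sin²θ), so v = −rω sinθ·[1 + r cosθ/√(L² − r² sin²θ)].
With r = 0.1165 m, L = 0.5424 m, θ = 28.6°: √(L² − r² sin²θ) = 0.53953 m.
v = −0.1165·15.78·0.47869·[1 + 0.1165·0.87798/0.53953] = -1.0468 m/s.
|v| = 1.0468 m/s.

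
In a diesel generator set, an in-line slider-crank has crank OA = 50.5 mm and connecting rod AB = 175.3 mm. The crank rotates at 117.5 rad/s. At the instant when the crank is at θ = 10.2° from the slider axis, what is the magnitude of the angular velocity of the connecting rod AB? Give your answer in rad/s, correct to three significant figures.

33.4

ω = 117.5 rad/s
The rod makes angle φ with the slider axis where L sinφ = r sinθ; differentiating, L cosφ·φ̇ = r ω cosθ.
L cosφ = √(L² − r² sin²θ) = 0.17507 m.
|ω_rod| = r ω |cosθ| / √(L² − r² sin²θ) = 0.0505·117.5·0.98420/0.17507 = 33.358 rad/s.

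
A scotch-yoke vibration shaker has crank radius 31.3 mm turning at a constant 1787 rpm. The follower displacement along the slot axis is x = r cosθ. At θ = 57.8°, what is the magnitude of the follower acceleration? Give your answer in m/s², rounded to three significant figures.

584

ω = 187.1 rad/s (from 1787 rpm).
x = r cosθ ⇒ ẍ = −rω² cosθ (ω constant).
|a| = rω²|cosθ| = 0.0313·(187.1)²·|cos 57.8°| = 584.09 m/s².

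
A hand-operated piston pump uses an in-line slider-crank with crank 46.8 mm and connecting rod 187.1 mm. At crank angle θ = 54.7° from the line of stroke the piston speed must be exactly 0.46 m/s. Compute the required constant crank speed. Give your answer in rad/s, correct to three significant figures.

10.5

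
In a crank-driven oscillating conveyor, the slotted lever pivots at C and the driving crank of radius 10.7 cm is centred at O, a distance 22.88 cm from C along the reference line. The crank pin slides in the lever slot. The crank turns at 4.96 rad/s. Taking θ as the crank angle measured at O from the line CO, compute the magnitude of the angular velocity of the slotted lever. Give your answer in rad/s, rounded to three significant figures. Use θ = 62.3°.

1.31

ω = 4.96 rad/s
Crank pin A relative to C: A = (d + r cosθ, r sinθ); lever angle φ = atan2(r sinθ, d + r cosθ).
Differentiating tanφ: φ̇ = rω(d cosθ + r)/(d² + r² + 2dr cosθ).
d² + r² + 2dr cosθ = |CA|² = 0.0865586 m²;  d cosθ + r = +0.21336 m.
|ω_lever| = |0.107·4.96·+0.21336| / 0.0865586 = 1.3082 rad/s.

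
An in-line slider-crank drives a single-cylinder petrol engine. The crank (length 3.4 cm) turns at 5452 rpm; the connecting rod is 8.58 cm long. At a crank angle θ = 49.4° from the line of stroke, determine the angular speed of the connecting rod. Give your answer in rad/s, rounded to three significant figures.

ω = 570.9 rad/s (converted from 5452 rpm).
The rod makes angle φ with the slider axis where L sinφ = r sinθ; differentiating, L cosφ·φ̇ = r ω cosθ.
L cosφ = √(L² − r² sin²θ) = 0.081824 m.
|ω_rod| = r ω |cosθ| / √(L² − r² sin²θ) = 0.034·570.9·0.65077/0.081824 = 154.39 rad/s.

154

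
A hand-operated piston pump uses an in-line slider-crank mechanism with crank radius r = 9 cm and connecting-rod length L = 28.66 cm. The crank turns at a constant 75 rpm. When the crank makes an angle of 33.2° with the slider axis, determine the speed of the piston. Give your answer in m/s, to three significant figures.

0.490

ω = 2π·75/60 = 7.854 rad/s
For an in-line slider-crank, x = r cosθ + √(L² − r² sin²θ), so v = −rω sinθ·[1 + r cosθ/√(L² − r² sin²θ)].
With r = 0.09 m, L = 0.2866 m, θ = 33.2°: √(L² − r² sin²θ) = 0.28233 m.
v = −0.09·7.854·0.54756·[1 + 0.09·0.83676/0.28233] = -0.49029 m/s.
|v| = 0.49029 m/s.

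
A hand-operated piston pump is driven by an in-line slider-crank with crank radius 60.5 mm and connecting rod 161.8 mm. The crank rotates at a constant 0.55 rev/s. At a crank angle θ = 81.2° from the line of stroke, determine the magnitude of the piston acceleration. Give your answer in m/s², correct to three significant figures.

0.166

ω = 2π·0.55 = 3.456 rad/s
x(θ) = r cosθ + √(L² − r² sin²θ); with ω constant, a = ω²·d²x/dθ².
d²x/dθ² = −r cosθ − r²(cos2θ)/√u − r⁴ sin²2θ/(4u^{3/2}),  u = L² − r² sin²θ = 0.0226047 m².
Substituting r = 0.0605 m, L = 0.1618 m, θ = 81.2°: d²x/dθ² = +0.01386 m.
a = ω²·d²x/dθ² = (3.456)²·(+0.01386) = +0.16552 m/s²;  |a| = 0.16552 m/s².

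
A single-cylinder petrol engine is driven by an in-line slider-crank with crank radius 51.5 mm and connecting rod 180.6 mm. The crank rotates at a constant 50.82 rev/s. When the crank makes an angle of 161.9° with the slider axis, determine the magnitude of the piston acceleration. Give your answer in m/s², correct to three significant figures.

ω = 2π·50.8 = 319.3 rad/s
x(θ) = r cosθ + √(L² − r² sin²θ); with ω constant, a = ω²·d²x/dθ².
d²x/dθ² = −r cosθ − r²(cos2θ)/√u − r⁴ sin²2θ/(4u^{3/2}),  u = L² − r² sin²θ = 0.0323604 m².
Substituting r = 0.0515 m, L = 0.1806 m, θ = 161.9°: d²x/dθ² = +0.036949 m.
a = ω²·d²x/dθ² = (319.3)²·(+0.036949) = +3767.3 m/s²;  |a| = 3767.3 m/s².

3770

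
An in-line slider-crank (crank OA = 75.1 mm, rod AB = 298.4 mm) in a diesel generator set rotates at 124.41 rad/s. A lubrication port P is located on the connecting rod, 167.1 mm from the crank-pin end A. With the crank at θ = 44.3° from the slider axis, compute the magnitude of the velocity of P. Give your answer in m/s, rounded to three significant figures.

ω = 124.4 rad/s.  Crank-pin speed |V_A| = rω = 9.3432 m/s, perpendicular to OA.
Rod angle: sinφ = −(r/L) sinθ ⇒ φ = -10.124°; ω_rod = −rω cosθ/√(L²−r²sin²θ) = -22.763 rad/s.
V_P = V_A + ω_rod × AP, with AP = 0.1671 m along the rod.
Components: V_Px = −rω sinθ − a·ω_rod·sinφ = -7.194 m/s;  V_Py = rω cosθ + a·ω_rod·cosφ = +2.9423 m/s.
|V_P| = √(V_Px² + V_Py²) = 7.7725 m/s.

7.77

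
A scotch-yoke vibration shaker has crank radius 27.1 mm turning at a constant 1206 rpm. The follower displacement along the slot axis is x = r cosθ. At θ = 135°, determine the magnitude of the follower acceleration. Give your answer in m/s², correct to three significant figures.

306

ω = 126.3 rad/s (from 1206 rpm).
x = r cosθ ⇒ ẍ = −rω² cosθ (ω constant).
|a| = rω²|cosθ| = 0.0271·(126.3)²·|cos 135°| = 305.64 m/s².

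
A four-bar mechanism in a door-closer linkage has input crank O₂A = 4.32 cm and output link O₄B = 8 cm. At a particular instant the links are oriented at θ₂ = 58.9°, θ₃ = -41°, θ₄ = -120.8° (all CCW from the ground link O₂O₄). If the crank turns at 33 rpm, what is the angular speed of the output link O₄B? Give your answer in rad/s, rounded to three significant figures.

ω₂ = 3.456 rad/s (from 33 rpm).
Differentiating the loop-closure r₂e^{iθ₂}+r₃e^{iθ₃}=r₁+r₄e^{iθ₄} gives r₂ω₂e^{iθ₂}+r₃ω₃e^{iθ₃}=r₄ω₄e^{iθ₄}.
Eliminating the other unknown: ω₄ = r₂ω₂ sin(θ₂−θ₃) / [r₄ sin(θ₄−θ₃)].
Numerator sine = +0.98511; denominator sine = -0.98420.
Result = 0.0432·3.456·(+0.98511) / (0.08·(-0.98420)) = -1.8678 rad/s; magnitude 1.8678 rad/s.

1.87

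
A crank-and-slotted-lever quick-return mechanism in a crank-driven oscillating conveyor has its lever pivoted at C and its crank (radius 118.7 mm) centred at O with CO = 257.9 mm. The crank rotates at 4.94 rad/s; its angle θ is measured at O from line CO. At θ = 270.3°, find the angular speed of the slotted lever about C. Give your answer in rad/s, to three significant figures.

ω = 4.94 rad/s
Crank pin A relative to C: A = (d + r cosθ, r sinθ); lever angle φ = atan2(r sinθ, d + r cosθ).
Differentiating tanφ: φ̇ = rω(d cosθ + r)/(d² + r² + 2dr cosθ).
d² + r² + 2dr cosθ = |CA|² = 0.0809227 m²;  d cosθ + r = +0.12005 m.
|ω_lever| = |0.1187·4.94·+0.12005| / 0.0809227 = 0.8699 rad/s.

0.870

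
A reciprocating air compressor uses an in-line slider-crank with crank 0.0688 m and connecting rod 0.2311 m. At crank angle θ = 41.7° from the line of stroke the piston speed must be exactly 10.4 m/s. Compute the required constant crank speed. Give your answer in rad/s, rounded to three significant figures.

185

For an in-line slider-crank, |v_piston| = rω|sinθ|·[1 + r cosθ/√(L² − r² sin²θ)].
With r = 0.0688 m, L = 0.2311 m, θ = 41.7°: the bracketed kinematic factor |dx/dθ| = 0.056147 m.
ω = v/|dx/dθ| = 10.4/0.056147 = 185.23 rad/s.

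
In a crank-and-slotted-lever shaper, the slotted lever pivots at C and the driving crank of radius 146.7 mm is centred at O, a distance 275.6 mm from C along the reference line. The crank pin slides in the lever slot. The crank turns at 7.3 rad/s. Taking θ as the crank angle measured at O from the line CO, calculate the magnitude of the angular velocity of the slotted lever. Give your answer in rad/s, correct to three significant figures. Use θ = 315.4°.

2.37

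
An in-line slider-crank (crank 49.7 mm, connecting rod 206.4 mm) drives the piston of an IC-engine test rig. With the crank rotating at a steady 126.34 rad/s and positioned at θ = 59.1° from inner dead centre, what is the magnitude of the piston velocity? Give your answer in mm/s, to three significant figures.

ω = 126.3 rad/s
For an in-line slider-crank, x = r cosθ + √(L² − r² sin²θ), so v = −rω sinθ·[1 + r cosθ/√(L² − r² sin²θ)].
With r = 0.0497 m, L = 0.2064 m, θ = 59.1°: √(L² − r² sin²θ) = 0.20195 m.
v = −0.0497·126.3·0.85806·[1 + 0.0497·0.51354/0.20195] = -6.0688 m/s.
|v| = 6.0688 m/s = 6068.8 mm/s.

6070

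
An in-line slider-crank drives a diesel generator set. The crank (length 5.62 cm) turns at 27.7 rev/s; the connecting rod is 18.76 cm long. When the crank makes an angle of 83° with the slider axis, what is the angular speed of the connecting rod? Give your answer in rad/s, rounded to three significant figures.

6.66

ω = 174 rad/s (converted from 27.7 rev/s).
The rod makes angle φ with the slider axis where L sinφ = r sinθ; differentiating, L cosφ·φ̇ = r ω cosθ.
L cosφ = √(L² − r² sin²θ) = 0.17912 m.
|ω_rod| = r ω |cosθ| / √(L² − r² sin²θ) = 0.0562·174·0.12187/0.17912 = 6.6552 rad/s.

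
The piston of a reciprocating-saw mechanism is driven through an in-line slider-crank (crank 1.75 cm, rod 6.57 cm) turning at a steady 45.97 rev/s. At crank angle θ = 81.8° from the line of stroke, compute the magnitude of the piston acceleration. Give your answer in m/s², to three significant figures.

ω = 2π·46 = 288.8 rad/s
x(θ) = r cosθ + √(L² − r² sin²θ); with ω constant, a = ω²·d²x/dθ².
d²x/dθ² = −r cosθ − r²(cos2θ)/√u − r⁴ sin²2θ/(4u^{3/2}),  u = L² − r² sin²θ = 0.00401647 m².
Substituting r = 0.0175 m, L = 0.0657 m, θ = 81.8°: d²x/dθ² = +0.0021323 m.
a = ω²·d²x/dθ² = (288.8)²·(+0.0021323) = +177.9 m/s²;  |a| = 177.9 m/s².

178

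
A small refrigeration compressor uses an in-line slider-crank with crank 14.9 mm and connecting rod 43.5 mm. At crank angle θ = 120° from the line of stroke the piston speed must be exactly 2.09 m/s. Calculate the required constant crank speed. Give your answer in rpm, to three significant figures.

1880

For an in-line slider-crank, |v_piston| = rω|sinθ|·[1 + r cosθ/√(L² − r² sin²θ)].
With r = 0.0149 m, L = 0.0435 m, θ = 120°: the bracketed kinematic factor |dx/dθ| = 0.01059 m.
ω = v/|dx/dθ| = 2.09/0.01059 = 197.36 rad/s.
N = 60ω/(2π) = 1884.7 rpm.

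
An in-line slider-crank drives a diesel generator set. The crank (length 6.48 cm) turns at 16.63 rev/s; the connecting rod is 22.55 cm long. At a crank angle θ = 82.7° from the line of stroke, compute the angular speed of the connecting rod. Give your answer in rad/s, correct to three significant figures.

ω = 104.5 rad/s (converted from 16.63 rev/s).
The rod makes angle φ with the slider axis where L sinφ = r sinθ; differentiating, L cosφ·φ̇ = r ω cosθ.
L cosφ = √(L² − r² sin²θ) = 0.21615 m.
|ω_rod| = r ω |cosθ| / √(L² − r² sin²θ) = 0.0648·104.5·0.12706/0.21615 = 3.9804 rad/s.

3.98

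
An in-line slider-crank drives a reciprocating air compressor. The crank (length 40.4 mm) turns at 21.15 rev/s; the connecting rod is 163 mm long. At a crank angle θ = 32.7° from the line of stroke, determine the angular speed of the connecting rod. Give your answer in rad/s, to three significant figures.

28.0

ω = 132.9 rad/s (converted from 21.15 rev/s).
The rod makes angle φ with the slider axis where L sinφ = r sinθ; differentiating, L cosφ·φ̇ = r ω cosθ.
L cosφ = √(L² − r² sin²θ) = 0.16153 m.
|ω_rod| = r ω |cosθ| / √(L² − r² sin²θ) = 0.0404·132.9·0.84151/0.16153 = 27.969 rad/s.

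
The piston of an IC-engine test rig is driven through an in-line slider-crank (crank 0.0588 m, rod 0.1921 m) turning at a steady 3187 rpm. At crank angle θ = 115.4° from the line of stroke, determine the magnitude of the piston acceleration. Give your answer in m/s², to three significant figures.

ω = 2π·3187/60 = 333.7 rad/s
x(θ) = r cosθ + √(L² − r² sin²θ); with ω constant, a = ω²·d²x/dθ².
d²x/dθ² = −r cosθ − r²(cos2θ)/√u − r⁴ sin²2θ/(4u^{3/2}),  u = L² − r² sin²θ = 0.0340811 m².
Substituting r = 0.0588 m, L = 0.1921 m, θ = 115.4°: d²x/dθ² = +0.036773 m.
a = ω²·d²x/dθ² = (333.7)²·(+0.036773) = +4095.9 m/s²;  |a| = 4095.9 m/s².

4100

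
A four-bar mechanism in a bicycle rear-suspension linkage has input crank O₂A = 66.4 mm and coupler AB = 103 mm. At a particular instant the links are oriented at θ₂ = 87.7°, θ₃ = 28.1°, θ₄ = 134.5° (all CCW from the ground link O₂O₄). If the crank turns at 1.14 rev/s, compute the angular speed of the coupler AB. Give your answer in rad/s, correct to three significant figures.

3.51

ω₂ = 7.163 rad/s (from 1.14 rev/s).
Differentiating the loop-closure r₂e^{iθ₂}+r₃e^{iθ₃}=r₁+r₄e^{iθ₄} gives r₂ω₂e^{iθ₂}+r₃ω₃e^{iθ₃}=r₄ω₄e^{iθ₄}.
Eliminating the other unknown: ω₃ = r₂ω₂ sin(θ₄−θ₂) / [r₃ sin(θ₃−θ₄)].
Numerator sine = +0.72897; denominator sine = -0.95931.
Result = 0.0664·7.163·(+0.72897) / (0.103·(-0.95931)) = -3.5088 rad/s; magnitude 3.5088 rad/s.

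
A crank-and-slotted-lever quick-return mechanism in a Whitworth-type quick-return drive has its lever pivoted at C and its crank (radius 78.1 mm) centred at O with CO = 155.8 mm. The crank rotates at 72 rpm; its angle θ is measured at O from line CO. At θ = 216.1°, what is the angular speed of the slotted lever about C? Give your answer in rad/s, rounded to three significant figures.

2.63

ω = 7.54 rad/s (from 72 rpm).
Crank pin A relative to C: A = (d + r cosθ, r sinθ); lever angle φ = atan2(r sinθ, d + r cosθ).
Differentiating tanφ: φ̇ = rω(d cosθ + r)/(d² + r² + 2dr cosθ).
d² + r² + 2dr cosθ = |CA|² = 0.01071 m²;  d cosθ + r = -0.047785 m.
|ω_lever| = |0.0781·7.54·-0.047785| / 0.01071 = 2.6273 rad/s.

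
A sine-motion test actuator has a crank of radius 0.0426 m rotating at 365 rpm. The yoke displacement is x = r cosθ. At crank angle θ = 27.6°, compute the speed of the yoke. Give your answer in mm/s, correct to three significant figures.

ω = 38.22 rad/s (from 365 rpm).
x = r cosθ ⇒ ẋ = −rω sinθ.
|v| = rω|sinθ| = 0.0426·38.22·|sin 27.6°| = 0.75438 m/s = 754.38 mm/s.

754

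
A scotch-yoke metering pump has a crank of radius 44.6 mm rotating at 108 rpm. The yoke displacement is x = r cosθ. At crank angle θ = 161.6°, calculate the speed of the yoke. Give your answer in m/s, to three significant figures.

ω = 11.31 rad/s (from 108 rpm).
x = r cosθ ⇒ ẋ = −rω sinθ.
|v| = rω|sinθ| = 0.0446·11.31·|sin 161.6°| = 0.15922 m/s.

0.159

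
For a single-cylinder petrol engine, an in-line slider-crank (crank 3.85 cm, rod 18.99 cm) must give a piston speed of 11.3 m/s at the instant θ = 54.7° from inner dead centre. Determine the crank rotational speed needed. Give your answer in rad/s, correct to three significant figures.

For an in-line slider-crank, |v_piston| = rω|sinθ|·[1 + r cosθ/√(L² − r² sin²θ)].
With r = 0.0385 m, L = 0.1899 m, θ = 54.7°: the bracketed kinematic factor |dx/dθ| = 0.035154 m.
ω = v/|dx/dθ| = 11.3/0.035154 = 321.44 rad/s.

321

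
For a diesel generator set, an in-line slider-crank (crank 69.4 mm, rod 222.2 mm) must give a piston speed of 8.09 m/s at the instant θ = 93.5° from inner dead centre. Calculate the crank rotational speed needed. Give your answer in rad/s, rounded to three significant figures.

119

For an in-line slider-crank, |v_piston| = rω|sinθ|·[1 + r cosθ/√(L² − r² sin²θ)].
With r = 0.0694 m, L = 0.2222 m, θ = 93.5°: the bracketed kinematic factor |dx/dθ| = 0.06788 m.
ω = v/|dx/dθ| = 8.09/0.06788 = 119.18 rad/s.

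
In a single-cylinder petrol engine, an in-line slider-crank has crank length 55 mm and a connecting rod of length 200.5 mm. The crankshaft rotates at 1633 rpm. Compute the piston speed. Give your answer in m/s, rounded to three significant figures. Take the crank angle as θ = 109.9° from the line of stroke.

7.99

ω = 2π·1633/60 = 171 rad/s
For an in-line slider-crank, x = r cosθ + √(L² − r² sin²θ), so v = −rω sinθ·[1 + r cosθ/√(L² − r² sin²θ)].
With r = 0.055 m, L = 0.2005 m, θ = 109.9°: √(L² − r² sin²θ) = 0.19372 m.
v = −0.055·171·0.94029·[1 + 0.055·-0.34038/0.19372] = -7.9891 m/s.
|v| = 7.9891 m/s.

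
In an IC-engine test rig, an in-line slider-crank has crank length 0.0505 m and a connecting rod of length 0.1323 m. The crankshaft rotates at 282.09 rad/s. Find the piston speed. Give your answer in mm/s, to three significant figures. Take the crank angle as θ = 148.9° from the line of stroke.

ω = 282.1 rad/s
For an in-line slider-crank, x = r cosθ + √(L² − r² sin²θ), so v = −rω sinθ·[1 + r cosθ/√(L² − r² sin²θ)].
With r = 0.0505 m, L = 0.1323 m, θ = 148.9°: √(L² − r² sin²θ) = 0.1297 m.
v = −0.0505·282.1·0.51653·[1 + 0.0505·-0.85627/0.1297] = -4.9051 m/s.
|v| = 4.9051 m/s = 4905.1 mm/s.

4910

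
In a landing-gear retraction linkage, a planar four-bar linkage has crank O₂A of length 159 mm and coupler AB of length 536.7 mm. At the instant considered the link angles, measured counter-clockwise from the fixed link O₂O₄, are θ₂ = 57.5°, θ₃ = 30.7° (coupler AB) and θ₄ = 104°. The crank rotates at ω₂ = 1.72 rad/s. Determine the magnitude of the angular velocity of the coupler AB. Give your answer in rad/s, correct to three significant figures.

0.386

ω₂ = 1.72 rad/s
Differentiating the loop-closure r₂e^{iθ₂}+r₃e^{iθ₃}=r₁+r₄e^{iθ₄} gives r₂ω₂e^{iθ₂}+r₃ω₃e^{iθ₃}=r₄ω₄e^{iθ₄}.
Eliminating the other unknown: ω₃ = r₂ω₂ sin(θ₄−θ₂) / [r₃ sin(θ₃−θ₄)].
Numerator sine = +0.72537; denominator sine = -0.95782.
Result = 0.159·1.72·(+0.72537) / (0.5367·(-0.95782)) = -0.3859 rad/s; magnitude 0.3859 rad/s.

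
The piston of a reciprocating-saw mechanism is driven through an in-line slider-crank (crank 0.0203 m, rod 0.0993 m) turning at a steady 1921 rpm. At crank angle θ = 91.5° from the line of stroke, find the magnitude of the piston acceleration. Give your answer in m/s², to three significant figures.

193

ω = 2π·1921/60 = 201.2 rad/s
x(θ) = r cosθ + √(L² − r² sin²θ); with ω constant, a = ω²·d²x/dθ².
d²x/dθ² = −r cosθ − r²(cos2θ)/√u − r⁴ sin²2θ/(4u^{3/2}),  u = L² − r² sin²θ = 0.00944868 m².
Substituting r = 0.0203 m, L = 0.0993 m, θ = 91.5°: d²x/dθ² = +0.0047649 m.
a = ω²·d²x/dθ² = (201.2)²·(+0.0047649) = +192.83 m/s²;  |a| = 192.83 m/s².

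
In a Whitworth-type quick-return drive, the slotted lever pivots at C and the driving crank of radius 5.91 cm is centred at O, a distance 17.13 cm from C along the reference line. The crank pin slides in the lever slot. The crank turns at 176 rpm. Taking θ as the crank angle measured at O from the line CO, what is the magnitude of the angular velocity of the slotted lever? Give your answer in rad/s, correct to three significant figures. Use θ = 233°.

2.32

ω = 18.43 rad/s (from 176 rpm).
Crank pin A relative to C: A = (d + r cosθ, r sinθ); lever angle φ = atan2(r sinθ, d + r cosθ).
Differentiating tanφ: φ̇ = rω(d cosθ + r)/(d² + r² + 2dr cosθ).
d² + r² + 2dr cosθ = |CA|² = 0.0206512 m²;  d cosθ + r = -0.043991 m.
|ω_lever| = |0.0591·18.43·-0.043991| / 0.0206512 = 2.3203 rad/s.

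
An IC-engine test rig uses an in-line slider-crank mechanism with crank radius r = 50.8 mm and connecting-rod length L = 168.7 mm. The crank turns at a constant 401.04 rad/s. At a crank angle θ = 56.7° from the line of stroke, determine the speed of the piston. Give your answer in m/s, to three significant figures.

19.9

ω = 401 rad/s
For an in-line slider-crank, x = r cosθ + √(L² − r² sin²θ), so v = −rω sinθ·[1 + r cosθ/√(L² − r² sin²θ)].
With r = 0.0508 m, L = 0.1687 m, θ = 56.7°: √(L² − r² sin²θ) = 0.16327 m.
v = −0.0508·401·0.83581·[1 + 0.0508·0.54902/0.16327] = -19.937 m/s.
|v| = 19.937 m/s.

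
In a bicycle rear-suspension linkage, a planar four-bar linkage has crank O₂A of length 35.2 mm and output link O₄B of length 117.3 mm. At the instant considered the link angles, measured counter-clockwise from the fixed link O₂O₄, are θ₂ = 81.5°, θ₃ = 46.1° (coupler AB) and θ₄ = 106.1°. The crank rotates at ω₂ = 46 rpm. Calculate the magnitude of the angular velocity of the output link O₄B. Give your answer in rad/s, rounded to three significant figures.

0.967

ω₂ = 4.817 rad/s (from 46 rpm).
Differentiating the loop-closure r₂e^{iθ₂}+r₃e^{iθ₃}=r₁+r₄e^{iθ₄} gives r₂ω₂e^{iθ₂}+r₃ω₃e^{iθ₃}=r₄ω₄e^{iθ₄}.
Eliminating the other unknown: ω₄ = r₂ω₂ sin(θ₂−θ₃) / [r₄ sin(θ₄−θ₃)].
Numerator sine = +0.57928; denominator sine = +0.86603.
Result = 0.0352·4.817·(+0.57928) / (0.1173·(+0.86603)) = +0.96692 rad/s; magnitude 0.96692 rad/s.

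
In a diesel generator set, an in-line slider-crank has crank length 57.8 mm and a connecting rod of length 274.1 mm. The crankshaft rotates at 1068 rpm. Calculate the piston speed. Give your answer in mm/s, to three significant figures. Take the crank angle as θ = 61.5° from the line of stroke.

ω = 2π·1068/60 = 111.8 rad/s
For an in-line slider-crank, x = r cosθ + √(L² − r² sin²θ), so v = −rω sinθ·[1 + r cosθ/√(L² − r² sin²θ)].
With r = 0.0578 m, L = 0.2741 m, θ = 61.5°: √(L² − r² sin²θ) = 0.26935 m.
v = −0.0578·111.8·0.87882·[1 + 0.0578·0.47716/0.26935] = -6.2627 m/s.
|v| = 6.2627 m/s = 6262.7 mm/s.

6260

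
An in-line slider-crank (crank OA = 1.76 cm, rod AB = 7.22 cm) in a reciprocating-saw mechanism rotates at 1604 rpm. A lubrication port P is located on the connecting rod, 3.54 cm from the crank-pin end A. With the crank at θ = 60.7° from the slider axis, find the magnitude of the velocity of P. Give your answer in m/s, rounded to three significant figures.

2.83

ω = 168 rad/s.  Crank-pin speed |V_A| = rω = 2.9563 m/s, perpendicular to OA.
Rod angle: sinφ = −(r/L) sinθ ⇒ φ = -12.274°; ω_rod = −rω cosθ/√(L²−r²sin²θ) = -20.507 rad/s.
V_P = V_A + ω_rod × AP, with AP = 0.0354 m along the rod.
Components: V_Px = −rω sinθ − a·ω_rod·sinφ = -2.7324 m/s;  V_Py = rω cosθ + a·ω_rod·cosφ = +0.7374 m/s.
|V_P| = √(V_Px² + V_Py²) = 2.8302 m/s.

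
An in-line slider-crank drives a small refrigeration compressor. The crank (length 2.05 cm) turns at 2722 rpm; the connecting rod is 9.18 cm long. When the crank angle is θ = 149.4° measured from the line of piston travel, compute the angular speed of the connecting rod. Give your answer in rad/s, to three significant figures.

ω = 285 rad/s (converted from 2722 rpm).
The rod makes angle φ with the slider axis where L sinφ = r sinθ; differentiating, L cosφ·φ̇ = r ω cosθ.
L cosφ = √(L² − r² sin²θ) = 0.091205 m.
|ω_rod| = r ω |cosθ| / √(L² − r² sin²θ) = 0.0205·285·0.86074/0.091205 = 55.147 rad/s.

55.1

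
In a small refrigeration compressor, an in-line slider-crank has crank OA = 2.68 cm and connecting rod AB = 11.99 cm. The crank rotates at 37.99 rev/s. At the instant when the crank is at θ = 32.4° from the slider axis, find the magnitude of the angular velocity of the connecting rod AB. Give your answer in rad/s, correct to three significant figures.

45.4

ω = 238.7 rad/s (converted from 37.99 rev/s).
The rod makes angle φ with the slider axis where L sinφ = r sinθ; differentiating, L cosφ·φ̇ = r ω cosθ.
L cosφ = √(L² − r² sin²θ) = 0.11904 m.
|ω_rod| = r ω |cosθ| / √(L² − r² sin²θ) = 0.0268·238.7·0.84433/0.11904 = 45.375 rad/s.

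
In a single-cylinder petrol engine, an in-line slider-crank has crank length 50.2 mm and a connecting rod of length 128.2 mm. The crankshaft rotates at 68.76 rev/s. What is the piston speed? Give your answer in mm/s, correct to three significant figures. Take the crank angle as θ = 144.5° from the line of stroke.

8470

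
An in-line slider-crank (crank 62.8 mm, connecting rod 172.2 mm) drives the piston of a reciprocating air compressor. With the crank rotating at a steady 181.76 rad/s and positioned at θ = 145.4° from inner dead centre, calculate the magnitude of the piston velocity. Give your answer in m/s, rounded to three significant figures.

4.49

ω = 181.8 rad/s
For an in-line slider-crank, x = r cosθ + √(L² − r² sin²θ), so v = −rω sinθ·[1 + r cosθ/√(L² − r² sin²θ)].
With r = 0.0628 m, L = 0.1722 m, θ = 145.4°: √(L² − r² sin²θ) = 0.16847 m.
v = −0.0628·181.8·0.56784·[1 + 0.0628·-0.82314/0.16847] = -4.4928 m/s.
|v| = 4.4928 m/s.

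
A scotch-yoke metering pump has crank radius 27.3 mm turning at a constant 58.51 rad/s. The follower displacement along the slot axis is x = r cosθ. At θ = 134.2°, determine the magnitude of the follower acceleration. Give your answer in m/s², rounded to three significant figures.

65.2

ω = 58.51 rad/s
x = r cosθ ⇒ ẍ = −rω² cosθ (ω constant).
|a| = rω²|cosθ| = 0.0273·(58.51)²·|cos 134.2°| = 65.157 m/s².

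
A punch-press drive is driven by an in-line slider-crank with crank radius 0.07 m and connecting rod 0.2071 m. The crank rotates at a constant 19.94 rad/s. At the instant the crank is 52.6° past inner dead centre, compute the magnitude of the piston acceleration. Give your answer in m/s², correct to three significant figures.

ω = 19.94 rad/s
x(θ) = r cosθ + √(L² − r² sin²θ); with ω constant, a = ω²·d²x/dθ².
d²x/dθ² = −r cosθ − r²(cos2θ)/√u − r⁴ sin²2θ/(4u^{3/2}),  u = L² − r² sin²θ = 0.039798 m².
Substituting r = 0.07 m, L = 0.2071 m, θ = 52.6°: d²x/dθ² = -0.03678 m.
a = ω²·d²x/dθ² = (19.94)²·(-0.03678) = -14.624 m/s²;  |a| = 14.624 m/s².

14.6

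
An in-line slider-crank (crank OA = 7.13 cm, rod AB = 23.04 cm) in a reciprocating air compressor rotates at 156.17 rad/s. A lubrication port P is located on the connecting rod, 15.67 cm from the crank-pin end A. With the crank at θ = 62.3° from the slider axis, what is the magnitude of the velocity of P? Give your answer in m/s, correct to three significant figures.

ω = 156.2 rad/s.  Crank-pin speed |V_A| = rω = 11.135 m/s, perpendicular to OA.
Rod angle: sinφ = −(r/L) sinθ ⇒ φ = -15.902°; ω_rod = −rω cosθ/√(L²−r²sin²θ) = -23.359 rad/s.
V_P = V_A + ω_rod × AP, with AP = 0.1567 m along the rod.
Components: V_Px = −rω sinθ − a·ω_rod·sinφ = -10.862 m/s;  V_Py = rω cosθ + a·ω_rod·cosφ = +1.6557 m/s.
|V_P| = √(V_Px² + V_Py²) = 10.987 m/s.

11.0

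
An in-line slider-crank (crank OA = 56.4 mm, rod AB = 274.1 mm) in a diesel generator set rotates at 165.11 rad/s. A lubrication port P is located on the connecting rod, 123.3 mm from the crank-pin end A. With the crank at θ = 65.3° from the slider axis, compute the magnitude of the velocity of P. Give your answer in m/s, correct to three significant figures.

ω = 165.1 rad/s.  Crank-pin speed |V_A| = rω = 9.3122 m/s, perpendicular to OA.
Rod angle: sinφ = −(r/L) sinθ ⇒ φ = -10.774°; ω_rod = −rω cosθ/√(L²−r²sin²θ) = -14.451 rad/s.
V_P = V_A + ω_rod × AP, with AP = 0.1233 m along the rod.
Components: V_Px = −rω sinθ − a·ω_rod·sinφ = -8.7933 m/s;  V_Py = rω cosθ + a·ω_rod·cosφ = +2.1408 m/s.
|V_P| = √(V_Px² + V_Py²) = 9.0502 m/s.

9.05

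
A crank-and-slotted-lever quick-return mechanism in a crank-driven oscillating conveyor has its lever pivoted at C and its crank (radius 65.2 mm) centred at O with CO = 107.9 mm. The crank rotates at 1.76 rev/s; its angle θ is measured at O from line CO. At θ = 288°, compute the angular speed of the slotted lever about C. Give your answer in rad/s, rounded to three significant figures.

3.51

ω = 11.06 rad/s (from 1.76 rev/s).
Crank pin A relative to C: A = (d + r cosθ, r sinθ); lever angle φ = atan2(r sinθ, d + r cosθ).
Differentiating tanφ: φ̇ = rω(d cosθ + r)/(d² + r² + 2dr cosθ).
d² + r² + 2dr cosθ = |CA|² = 0.0202414 m²;  d cosθ + r = +0.098543 m.
|ω_lever| = |0.0652·11.06·+0.098543| / 0.0202414 = 3.5102 rad/s.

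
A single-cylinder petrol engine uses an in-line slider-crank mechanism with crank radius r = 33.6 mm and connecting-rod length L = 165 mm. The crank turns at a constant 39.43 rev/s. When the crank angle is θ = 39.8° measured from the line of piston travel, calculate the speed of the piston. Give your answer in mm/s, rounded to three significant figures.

6170

ω = 2π·39.4 = 247.7 rad/s
For an in-line slider-crank, x = r cosθ + √(L² − r² sin²θ), so v = −rω sinθ·[1 + r cosθ/√(L² − r² sin²θ)].
With r = 0.0336 m, L = 0.165 m, θ = 39.8°: √(L² − r² sin²θ) = 0.16359 m.
v = −0.0336·247.7·0.64011·[1 + 0.0336·0.76828/0.16359] = -6.1693 m/s.
|v| = 6.1693 m/s = 6169.3 mm/s.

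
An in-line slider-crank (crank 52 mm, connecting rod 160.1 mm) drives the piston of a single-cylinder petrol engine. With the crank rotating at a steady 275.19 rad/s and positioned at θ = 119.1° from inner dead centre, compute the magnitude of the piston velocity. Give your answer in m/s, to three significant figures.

ω = 275.2 rad/s
For an in-line slider-crank, x = r cosθ + √(L² − r² sin²θ), so v = −rω sinθ·[1 + r cosθ/√(L² − r² sin²θ)].
With r = 0.052 m, L = 0.1601 m, θ = 119.1°: √(L² − r² sin²θ) = 0.15352 m.
v = −0.052·275.2·0.87377·[1 + 0.052·-0.48634/0.15352] = -10.444 m/s.
|v| = 10.444 m/s.

10.4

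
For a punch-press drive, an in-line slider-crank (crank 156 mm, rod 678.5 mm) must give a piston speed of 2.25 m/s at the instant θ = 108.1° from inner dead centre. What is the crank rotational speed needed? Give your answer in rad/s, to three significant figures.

16.4

For an in-line slider-crank, |v_piston| = rω|sinθ|·[1 + r cosθ/√(L² − r² sin²θ)].
With r = 0.156 m, L = 0.6785 m, θ = 108.1°: the bracketed kinematic factor |dx/dθ| = 0.13743 m.
ω = v/|dx/dθ| = 2.25/0.13743 = 16.372 rad/s.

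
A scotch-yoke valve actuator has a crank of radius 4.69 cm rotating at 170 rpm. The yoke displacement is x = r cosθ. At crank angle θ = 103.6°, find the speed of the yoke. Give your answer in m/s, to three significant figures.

0.812

ω = 17.8 rad/s (from 170 rpm).
x = r cosθ ⇒ ẋ = −rω sinθ.
|v| = rω|sinθ| = 0.0469·17.8·|sin 103.6°| = 0.81152 m/s.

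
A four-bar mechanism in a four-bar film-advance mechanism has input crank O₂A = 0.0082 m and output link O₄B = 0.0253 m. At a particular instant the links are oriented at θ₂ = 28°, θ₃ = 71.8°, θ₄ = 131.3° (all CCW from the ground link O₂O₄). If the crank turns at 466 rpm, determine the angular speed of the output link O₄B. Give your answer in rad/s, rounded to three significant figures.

12.7

ω₂ = 48.8 rad/s (from 466 rpm).
Differentiating the loop-closure r₂e^{iθ₂}+r₃e^{iθ₃}=r₁+r₄e^{iθ₄} gives r₂ω₂e^{iθ₂}+r₃ω₃e^{iθ₃}=r₄ω₄e^{iθ₄}.
Eliminating the other unknown: ω₄ = r₂ω₂ sin(θ₂−θ₃) / [r₄ sin(θ₄−θ₃)].
Numerator sine = -0.69214; denominator sine = +0.86163.
Result = 0.0082·48.8·(-0.69214) / (0.0253·(+0.86163)) = -12.705 rad/s; magnitude 12.705 rad/s.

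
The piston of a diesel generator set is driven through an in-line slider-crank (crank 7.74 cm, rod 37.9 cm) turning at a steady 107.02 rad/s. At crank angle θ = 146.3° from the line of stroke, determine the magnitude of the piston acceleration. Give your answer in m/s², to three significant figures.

666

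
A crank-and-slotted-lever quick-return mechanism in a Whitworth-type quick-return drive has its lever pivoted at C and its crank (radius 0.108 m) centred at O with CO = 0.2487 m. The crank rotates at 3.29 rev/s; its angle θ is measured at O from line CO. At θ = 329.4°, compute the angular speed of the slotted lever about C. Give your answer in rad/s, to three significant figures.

6.00

ω = 20.67 rad/s (from 3.29 rev/s).
Crank pin A relative to C: A = (d + r cosθ, r sinθ); lever angle φ = atan2(r sinθ, d + r cosθ).
Differentiating tanφ: φ̇ = rω(d cosθ + r)/(d² + r² + 2dr cosθ).
d² + r² + 2dr cosθ = |CA|² = 0.119754 m²;  d cosθ + r = +0.32207 m.
|ω_lever| = |0.108·20.67·+0.32207| / 0.119754 = 6.0042 rad/s.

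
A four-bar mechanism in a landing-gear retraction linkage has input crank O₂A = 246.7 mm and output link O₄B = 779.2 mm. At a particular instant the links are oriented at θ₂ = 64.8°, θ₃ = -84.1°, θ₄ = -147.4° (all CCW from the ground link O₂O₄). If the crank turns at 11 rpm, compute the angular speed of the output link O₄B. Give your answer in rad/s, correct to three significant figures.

0.211

ω₂ = 1.152 rad/s (from 11 rpm).
Differentiating the loop-closure r₂e^{iθ₂}+r₃e^{iθ₃}=r₁+r₄e^{iθ₄} gives r₂ω₂e^{iθ₂}+r₃ω₃e^{iθ₃}=r₄ω₄e^{iθ₄}.
Eliminating the other unknown: ω₄ = r₂ω₂ sin(θ₂−θ₃) / [r₄ sin(θ₄−θ₃)].
Numerator sine = +0.51653; denominator sine = -0.89337.
Result = 0.2467·1.152·(+0.51653) / (0.7792·(-0.89337)) = -0.21087 rad/s; magnitude 0.21087 rad/s.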